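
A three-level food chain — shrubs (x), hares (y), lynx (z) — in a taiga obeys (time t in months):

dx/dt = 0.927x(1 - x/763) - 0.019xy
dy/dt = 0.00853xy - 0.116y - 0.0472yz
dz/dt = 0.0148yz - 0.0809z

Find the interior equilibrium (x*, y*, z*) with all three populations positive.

x* ≈ 678, y* ≈ 5.47, z* ≈ 120

From dz/dt = 0: 0.0148y* = 0.0809, so y* = 5.47.
From dx/dt = 0: 0.927(1 - x*/763) = 0.019·5.47, giving x* = 763·(1 - 0.112) = 678.
From dy/dt = 0: 0.00853·678 - 0.116 = 0.0472z*, so z* = 5.66/0.0472 = 120.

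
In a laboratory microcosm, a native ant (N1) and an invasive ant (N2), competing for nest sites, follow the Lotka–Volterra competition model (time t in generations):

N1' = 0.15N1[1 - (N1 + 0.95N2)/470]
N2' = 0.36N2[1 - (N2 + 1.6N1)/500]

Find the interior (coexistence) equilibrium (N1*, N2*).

N1* ≈ 9.62, N2* ≈ 485

Setting both brackets to zero gives the nullclines N1 + 0.95N2 = 470 and 1.6N1 + N2 = 500.
Substituting N2 = 500 - 1.6N1 into the first: N1(1 - 0.95·1.6) = 470 - 0.95·500.
So N1* = -5/-0.52 = 9.62, and then N2* = 500 - 1.6·9.62 = 485.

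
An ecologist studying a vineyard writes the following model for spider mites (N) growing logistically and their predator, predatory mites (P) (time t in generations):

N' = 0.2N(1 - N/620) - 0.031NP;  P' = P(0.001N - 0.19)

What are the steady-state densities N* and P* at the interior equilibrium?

From dP/dt = 0 with P > 0: 0.001N* = 0.19, so N* = 190.
Substitute into dN/dt = 0: 0.2(1 - 190/620) = 0.031P*.
The bracket is 0.694, giving P* = 0.139/0.031 = 4.47.

N* ≈ 190, P* ≈ 4.47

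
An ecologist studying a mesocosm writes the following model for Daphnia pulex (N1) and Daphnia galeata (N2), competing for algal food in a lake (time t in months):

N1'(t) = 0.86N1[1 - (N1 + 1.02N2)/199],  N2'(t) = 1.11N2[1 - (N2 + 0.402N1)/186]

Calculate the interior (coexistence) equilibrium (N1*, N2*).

Setting both brackets to zero gives the nullclines N1 + 1.02N2 = 199 and 0.402N1 + N2 = 186.
Substituting N2 = 186 - 0.402N1 into the first: N1(1 - 1.02·0.402) = 199 - 1.02·186.
So N1* = 9.28/0.59 = 15.7, and then N2* = 186 - 0.402·15.7 = 180.

N1* ≈ 15.7, N2* ≈ 180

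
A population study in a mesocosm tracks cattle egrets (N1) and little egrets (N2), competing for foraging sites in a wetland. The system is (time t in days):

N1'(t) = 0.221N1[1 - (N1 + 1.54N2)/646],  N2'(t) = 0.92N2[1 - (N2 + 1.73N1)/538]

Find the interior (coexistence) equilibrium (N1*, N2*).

N1* ≈ 110, N2* ≈ 348

Setting both brackets to zero gives the nullclines N1 + 1.54N2 = 646 and 1.73N1 + N2 = 538.
Substituting N2 = 538 - 1.73N1 into the first: N1(1 - 1.54·1.73) = 646 - 1.54·538.
So N1* = -183/-1.66 = 110, and then N2* = 538 - 1.73·110 = 348.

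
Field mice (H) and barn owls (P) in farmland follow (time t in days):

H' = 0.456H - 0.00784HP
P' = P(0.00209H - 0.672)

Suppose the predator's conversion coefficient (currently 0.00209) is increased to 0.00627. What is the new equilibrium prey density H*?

H* ≈ 107

At the interior fixed point, setting dP/dt = 0 with P > 0 fixes H* = (predator death rate)/(HP coefficient) — independent of the other coefficients.
With the change, H* = 0.672/0.00627 = 107; it falls from 322.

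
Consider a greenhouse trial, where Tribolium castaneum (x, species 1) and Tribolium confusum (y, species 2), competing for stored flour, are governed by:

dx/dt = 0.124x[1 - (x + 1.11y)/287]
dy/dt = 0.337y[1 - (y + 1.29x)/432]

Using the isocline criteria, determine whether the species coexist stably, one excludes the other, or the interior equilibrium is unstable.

species 2 excludes species 1

Compare the nullcline intercepts: K1/α12 = 287/1.11 = 259 < K2 = 432; K2/α21 = 432/1.29 = 335 > K1 = 287.
Since the inequalities point opposite ways, species 2 can invade but species 1 cannot.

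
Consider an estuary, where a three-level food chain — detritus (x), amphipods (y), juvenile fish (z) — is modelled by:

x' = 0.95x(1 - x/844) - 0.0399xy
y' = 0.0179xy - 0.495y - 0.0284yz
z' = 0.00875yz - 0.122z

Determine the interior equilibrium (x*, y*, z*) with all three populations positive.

From dz/dt = 0: 0.00875y* = 0.122, so y* = 13.9.
From dx/dt = 0: 0.95(1 - x*/844) = 0.0399·13.9, giving x* = 844·(1 - 0.586) = 350.
From dy/dt = 0: 0.0179·350 - 0.495 = 0.0284z*, so z* = 5.77/0.0284 = 203.

x* ≈ 350, y* ≈ 13.9, z* ≈ 203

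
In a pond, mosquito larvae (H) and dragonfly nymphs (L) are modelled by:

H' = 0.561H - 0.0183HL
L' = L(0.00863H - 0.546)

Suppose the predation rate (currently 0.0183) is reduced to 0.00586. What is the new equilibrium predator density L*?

L* ≈ 95.7

At the interior fixed point, setting dH/dt = 0 with H > 0 fixes L* = (prey growth rate)/(HL coefficient) — independent of the other coefficients.
With the change, L* = 0.561/0.00586 = 95.7; it rises from 30.7.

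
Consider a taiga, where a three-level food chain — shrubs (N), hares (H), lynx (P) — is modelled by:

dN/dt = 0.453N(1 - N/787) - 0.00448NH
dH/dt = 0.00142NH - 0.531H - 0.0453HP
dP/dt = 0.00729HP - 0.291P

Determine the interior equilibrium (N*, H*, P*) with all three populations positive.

N* ≈ 476, H* ≈ 39.9, P* ≈ 3.21

From dP/dt = 0: 0.00729H* = 0.291, so H* = 39.9.
From dN/dt = 0: 0.453(1 - N*/787) = 0.00448·39.9, giving N* = 787·(1 - 0.395) = 476.
From dH/dt = 0: 0.00142·476 - 0.531 = 0.0453P*, so P* = 0.145/0.0453 = 3.21.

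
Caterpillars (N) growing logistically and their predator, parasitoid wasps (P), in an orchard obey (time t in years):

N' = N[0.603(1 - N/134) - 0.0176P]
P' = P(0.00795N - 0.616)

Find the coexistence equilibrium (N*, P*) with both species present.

N* ≈ 77.5, P* ≈ 14.5

From dP/dt = 0 with P > 0: 0.00795N* = 0.616, so N* = 77.5.
Substitute into dN/dt = 0: 0.603(1 - 77.5/134) = 0.0176P*.
The bracket is 0.422, giving P* = 0.254/0.0176 = 14.5.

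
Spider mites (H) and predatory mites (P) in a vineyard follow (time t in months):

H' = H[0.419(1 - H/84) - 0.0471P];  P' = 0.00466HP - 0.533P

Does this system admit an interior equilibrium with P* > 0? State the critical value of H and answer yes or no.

The predator equation gives dP/dt > 0 only when H > 0.533/0.00466 = 114.
Without the predator, H → K = 84. Since 84 < 114, the predator cannot invade.

Threshold H = 114; K < 114, so no, the predator goes extinct.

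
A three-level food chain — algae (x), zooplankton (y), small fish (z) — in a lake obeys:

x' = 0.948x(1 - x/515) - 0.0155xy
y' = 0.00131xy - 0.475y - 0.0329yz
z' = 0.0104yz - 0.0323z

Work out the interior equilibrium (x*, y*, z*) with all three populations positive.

x* ≈ 489, y* ≈ 3.11, z* ≈ 5.03

From dz/dt = 0: 0.0104y* = 0.0323, so y* = 3.11.
From dx/dt = 0: 0.948(1 - x*/515) = 0.0155·3.11, giving x* = 515·(1 - 0.0508) = 489.
From dy/dt = 0: 0.00131·489 - 0.475 = 0.0329z*, so z* = 0.165/0.0329 = 5.03.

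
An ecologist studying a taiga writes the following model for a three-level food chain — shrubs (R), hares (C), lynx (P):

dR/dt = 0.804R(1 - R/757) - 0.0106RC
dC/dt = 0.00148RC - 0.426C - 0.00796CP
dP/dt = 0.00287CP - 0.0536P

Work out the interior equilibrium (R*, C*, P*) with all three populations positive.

From dP/dt = 0: 0.00287C* = 0.0536, so C* = 18.7.
From dR/dt = 0: 0.804(1 - R*/757) = 0.0106·18.7, giving R* = 757·(1 - 0.246) = 571.
From dC/dt = 0: 0.00148·571 - 0.426 = 0.00796P*, so P* = 0.418/0.00796 = 52.6.

R* ≈ 571, C* ≈ 18.7, P* ≈ 52.6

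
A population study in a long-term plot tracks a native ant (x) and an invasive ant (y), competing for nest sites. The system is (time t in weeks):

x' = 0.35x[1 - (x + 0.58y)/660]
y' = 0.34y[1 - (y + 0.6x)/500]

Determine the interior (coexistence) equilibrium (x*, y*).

x* ≈ 567, y* ≈ 160

Setting both brackets to zero gives the nullclines x + 0.58y = 660 and 0.6x + y = 500.
Substituting y = 500 - 0.6x into the first: x(1 - 0.58·0.6) = 660 - 0.58·500.
So x* = 370/0.652 = 567, and then y* = 500 - 0.6·567 = 160.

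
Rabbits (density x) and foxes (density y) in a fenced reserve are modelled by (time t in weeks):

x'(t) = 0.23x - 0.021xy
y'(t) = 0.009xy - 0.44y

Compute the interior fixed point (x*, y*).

x* ≈ 48.9, y* ≈ 11

Set dy/dt = 0 with y > 0: 0.009x - 0.44 = 0, so x* = 0.44/0.009 = 48.9.
Set dx/dt = 0 with x > 0: 0.23 - 0.021y = 0, so y* = 0.23/0.021 = 11.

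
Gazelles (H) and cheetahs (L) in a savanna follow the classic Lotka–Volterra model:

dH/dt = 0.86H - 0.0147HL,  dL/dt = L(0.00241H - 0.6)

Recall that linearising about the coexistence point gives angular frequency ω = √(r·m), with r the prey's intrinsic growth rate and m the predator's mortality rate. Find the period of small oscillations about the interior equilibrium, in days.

T ≈ 8.75 days

Here r = 0.86 and m = 0.6, so r·m = 0.516.
ω = √0.516 = 0.718 per day, hence T = 2π/ω ≈ 8.75 days.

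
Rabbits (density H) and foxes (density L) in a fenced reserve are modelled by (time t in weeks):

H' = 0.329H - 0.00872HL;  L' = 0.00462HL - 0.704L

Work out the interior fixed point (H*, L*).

Set dL/dt = 0 with L > 0: 0.00462H - 0.704 = 0, so H* = 0.704/0.00462 = 152.
Set dH/dt = 0 with H > 0: 0.329 - 0.00872L = 0, so L* = 0.329/0.00872 = 37.7.

H* ≈ 152, L* ≈ 37.7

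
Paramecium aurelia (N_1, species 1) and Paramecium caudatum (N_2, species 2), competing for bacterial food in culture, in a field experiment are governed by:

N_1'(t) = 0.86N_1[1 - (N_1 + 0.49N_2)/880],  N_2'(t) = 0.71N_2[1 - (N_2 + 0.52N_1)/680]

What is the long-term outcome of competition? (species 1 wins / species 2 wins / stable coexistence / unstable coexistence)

stable coexistence

Compare the nullcline intercepts: K1/α12 = 880/0.49 = 1800 > K2 = 680; K2/α21 = 680/0.52 = 1310 > K1 = 880.
Since both inequalities hold, each species can invade when rare, so the interior equilibrium is stable.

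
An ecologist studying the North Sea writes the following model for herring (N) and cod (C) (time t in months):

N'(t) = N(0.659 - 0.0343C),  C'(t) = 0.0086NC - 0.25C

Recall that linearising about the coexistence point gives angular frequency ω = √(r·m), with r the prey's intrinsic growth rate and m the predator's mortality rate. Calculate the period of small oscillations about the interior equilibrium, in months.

T ≈ 15.5 months

Here r = 0.659 and m = 0.25, so r·m = 0.165.
ω = √0.165 = 0.406 per month, hence T = 2π/ω ≈ 15.5 months.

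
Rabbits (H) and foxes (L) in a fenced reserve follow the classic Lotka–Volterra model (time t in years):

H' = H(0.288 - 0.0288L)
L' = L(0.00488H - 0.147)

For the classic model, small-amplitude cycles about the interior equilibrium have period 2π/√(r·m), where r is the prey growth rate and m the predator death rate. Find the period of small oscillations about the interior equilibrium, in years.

Here r = 0.288 and m = 0.147, so r·m = 0.0423.
ω = √0.0423 = 0.206 per year, hence T = 2π/ω ≈ 30.5 years.

T ≈ 30.5 years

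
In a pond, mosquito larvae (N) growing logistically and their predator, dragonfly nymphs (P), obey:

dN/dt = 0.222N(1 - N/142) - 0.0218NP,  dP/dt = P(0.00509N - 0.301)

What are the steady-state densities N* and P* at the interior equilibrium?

From dP/dt = 0 with P > 0: 0.00509N* = 0.301, so N* = 59.1.
Substitute into dN/dt = 0: 0.222(1 - 59.1/142) = 0.0218P*.
The bracket is 0.584, giving P* = 0.13/0.0218 = 5.94.

N* ≈ 59.1, P* ≈ 5.94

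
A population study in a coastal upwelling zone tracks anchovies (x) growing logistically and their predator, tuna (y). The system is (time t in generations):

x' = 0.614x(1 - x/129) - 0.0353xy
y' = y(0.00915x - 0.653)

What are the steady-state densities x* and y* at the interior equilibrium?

From dy/dt = 0 with y > 0: 0.00915x* = 0.653, so x* = 71.4.
Substitute into dx/dt = 0: 0.614(1 - 71.4/129) = 0.0353y*.
The bracket is 0.447, giving y* = 0.274/0.0353 = 7.77.

x* ≈ 71.4, y* ≈ 7.77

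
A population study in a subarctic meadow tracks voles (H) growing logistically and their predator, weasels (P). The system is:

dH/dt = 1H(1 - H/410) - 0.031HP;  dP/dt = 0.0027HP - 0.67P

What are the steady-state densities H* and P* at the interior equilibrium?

H* ≈ 248, P* ≈ 12.7

From dP/dt = 0 with P > 0: 0.0027H* = 0.67, so H* = 248.
Substitute into dH/dt = 0: 1(1 - 248/410) = 0.031P*.
The bracket is 0.395, giving P* = 0.395/0.031 = 12.7.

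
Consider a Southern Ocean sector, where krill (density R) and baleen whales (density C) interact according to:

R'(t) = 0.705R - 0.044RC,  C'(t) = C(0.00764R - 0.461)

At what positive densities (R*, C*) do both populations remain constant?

R* ≈ 60.3, C* ≈ 16

Set dC/dt = 0 with C > 0: 0.00764R - 0.461 = 0, so R* = 0.461/0.00764 = 60.3.
Set dR/dt = 0 with R > 0: 0.705 - 0.044C = 0, so C* = 0.705/0.044 = 16.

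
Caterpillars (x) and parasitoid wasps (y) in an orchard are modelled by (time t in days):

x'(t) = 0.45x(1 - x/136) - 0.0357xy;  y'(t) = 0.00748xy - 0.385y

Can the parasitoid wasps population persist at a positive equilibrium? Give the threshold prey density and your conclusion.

The predator equation gives dy/dt > 0 only when x > 0.385/0.00748 = 51.5.
Without the predator, x → K = 136. Since 136 > 51.5, the predator can invade and persist.

Threshold x = 51.5; K > 51.5, so yes, the predator persists.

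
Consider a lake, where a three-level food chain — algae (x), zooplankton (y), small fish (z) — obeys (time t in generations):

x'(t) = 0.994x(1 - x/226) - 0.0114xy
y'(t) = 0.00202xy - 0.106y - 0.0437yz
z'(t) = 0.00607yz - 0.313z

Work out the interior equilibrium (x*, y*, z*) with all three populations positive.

x* ≈ 92.3, y* ≈ 51.6, z* ≈ 1.84

From dz/dt = 0: 0.00607y* = 0.313, so y* = 51.6.
From dx/dt = 0: 0.994(1 - x*/226) = 0.0114·51.6, giving x* = 226·(1 - 0.591) = 92.3.
From dy/dt = 0: 0.00202·92.3 - 0.106 = 0.0437z*, so z* = 0.0805/0.0437 = 1.84.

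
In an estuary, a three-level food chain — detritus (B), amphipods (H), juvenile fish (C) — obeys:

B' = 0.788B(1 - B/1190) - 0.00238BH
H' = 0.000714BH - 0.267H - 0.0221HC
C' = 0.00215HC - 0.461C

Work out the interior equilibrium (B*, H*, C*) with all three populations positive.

From dC/dt = 0: 0.00215H* = 0.461, so H* = 214.
From dB/dt = 0: 0.788(1 - B*/1190) = 0.00238·214, giving B* = 1190·(1 - 0.648) = 419.
From dH/dt = 0: 0.000714·419 - 0.267 = 0.0221C*, so C* = 0.0324/0.0221 = 1.47.

B* ≈ 419, H* ≈ 214, C* ≈ 1.47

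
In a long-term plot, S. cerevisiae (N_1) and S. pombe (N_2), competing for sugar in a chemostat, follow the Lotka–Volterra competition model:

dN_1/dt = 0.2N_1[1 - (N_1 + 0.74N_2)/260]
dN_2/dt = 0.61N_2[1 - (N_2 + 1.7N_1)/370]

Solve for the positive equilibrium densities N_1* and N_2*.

Setting both brackets to zero gives the nullclines N_1 + 0.74N_2 = 260 and 1.7N_1 + N_2 = 370.
Substituting N_2 = 370 - 1.7N_1 into the first: N_1(1 - 0.74·1.7) = 260 - 0.74·370.
So N_1* = -13.8/-0.258 = 53.5, and then N_2* = 370 - 1.7·53.5 = 279.

N_1* ≈ 53.5, N_2* ≈ 279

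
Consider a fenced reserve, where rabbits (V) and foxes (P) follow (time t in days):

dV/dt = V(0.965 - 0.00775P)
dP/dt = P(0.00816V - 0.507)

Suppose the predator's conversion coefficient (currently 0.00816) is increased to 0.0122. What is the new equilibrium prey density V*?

V* ≈ 41.6

At the interior fixed point, setting dP/dt = 0 with P > 0 fixes V* = (predator death rate)/(VP coefficient) — independent of the other coefficients.
With the change, V* = 0.507/0.0122 = 41.6; it falls from 62.1.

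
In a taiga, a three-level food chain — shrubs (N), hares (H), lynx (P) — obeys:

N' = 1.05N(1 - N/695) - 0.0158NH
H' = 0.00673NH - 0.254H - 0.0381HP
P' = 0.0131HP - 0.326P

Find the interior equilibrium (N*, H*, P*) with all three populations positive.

N* ≈ 435, H* ≈ 24.9, P* ≈ 70.1

From dP/dt = 0: 0.0131H* = 0.326, so H* = 24.9.
From dN/dt = 0: 1.05(1 - N*/695) = 0.0158·24.9, giving N* = 695·(1 - 0.374) = 435.
From dH/dt = 0: 0.00673·435 - 0.254 = 0.0381P*, so P* = 2.67/0.0381 = 70.1.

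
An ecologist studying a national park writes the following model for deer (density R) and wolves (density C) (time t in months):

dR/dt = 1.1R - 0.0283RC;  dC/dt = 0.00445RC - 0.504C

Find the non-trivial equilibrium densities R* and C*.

Set dC/dt = 0 with C > 0: 0.00445R - 0.504 = 0, so R* = 0.504/0.00445 = 113.
Set dR/dt = 0 with R > 0: 1.1 - 0.0283C = 0, so C* = 1.1/0.0283 = 38.9.

R* ≈ 113, C* ≈ 38.9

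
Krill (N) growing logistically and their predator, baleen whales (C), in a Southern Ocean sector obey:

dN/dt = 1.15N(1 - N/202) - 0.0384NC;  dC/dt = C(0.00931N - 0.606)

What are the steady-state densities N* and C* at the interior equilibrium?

From dC/dt = 0 with C > 0: 0.00931N* = 0.606, so N* = 65.1.
Substitute into dN/dt = 0: 1.15(1 - 65.1/202) = 0.0384C*.
The bracket is 0.678, giving C* = 0.779/0.0384 = 20.3.

N* ≈ 65.1, C* ≈ 20.3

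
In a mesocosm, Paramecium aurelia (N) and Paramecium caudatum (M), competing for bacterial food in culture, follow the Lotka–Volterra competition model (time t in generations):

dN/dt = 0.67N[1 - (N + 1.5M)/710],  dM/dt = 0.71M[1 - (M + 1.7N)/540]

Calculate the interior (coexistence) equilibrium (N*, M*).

Setting both brackets to zero gives the nullclines N + 1.5M = 710 and 1.7N + M = 540.
Substituting M = 540 - 1.7N into the first: N(1 - 1.5·1.7) = 710 - 1.5·540.
So N* = -100/-1.55 = 64.5, and then M* = 540 - 1.7·64.5 = 430.

N* ≈ 64.5, M* ≈ 430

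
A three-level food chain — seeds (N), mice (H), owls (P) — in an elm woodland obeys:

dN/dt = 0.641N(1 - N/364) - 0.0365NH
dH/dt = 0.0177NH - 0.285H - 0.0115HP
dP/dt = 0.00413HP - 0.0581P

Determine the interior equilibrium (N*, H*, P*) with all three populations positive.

From dP/dt = 0: 0.00413H* = 0.0581, so H* = 14.1.
From dN/dt = 0: 0.641(1 - N*/364) = 0.0365·14.1, giving N* = 364·(1 - 0.801) = 72.4.
From dH/dt = 0: 0.0177·72.4 - 0.285 = 0.0115P*, so P* = 0.997/0.0115 = 86.7.

N* ≈ 72.4, H* ≈ 14.1, P* ≈ 86.7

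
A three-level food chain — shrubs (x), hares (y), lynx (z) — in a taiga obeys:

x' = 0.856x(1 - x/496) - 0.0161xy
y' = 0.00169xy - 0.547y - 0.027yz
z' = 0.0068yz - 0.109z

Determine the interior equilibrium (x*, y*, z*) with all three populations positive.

x* ≈ 346, y* ≈ 16, z* ≈ 1.43

From dz/dt = 0: 0.0068y* = 0.109, so y* = 16.
From dx/dt = 0: 0.856(1 - x*/496) = 0.0161·16, giving x* = 496·(1 - 0.301) = 346.
From dy/dt = 0: 0.00169·346 - 0.547 = 0.027z*, so z* = 0.0385/0.027 = 1.43.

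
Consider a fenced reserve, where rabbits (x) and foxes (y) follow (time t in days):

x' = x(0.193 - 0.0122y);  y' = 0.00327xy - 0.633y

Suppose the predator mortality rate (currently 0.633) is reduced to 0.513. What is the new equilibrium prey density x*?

x* ≈ 157

At the interior fixed point, setting dy/dt = 0 with y > 0 fixes x* = (predator death rate)/(xy coefficient) — independent of the other coefficients.
With the change, x* = 0.513/0.00327 = 157; it falls from 194.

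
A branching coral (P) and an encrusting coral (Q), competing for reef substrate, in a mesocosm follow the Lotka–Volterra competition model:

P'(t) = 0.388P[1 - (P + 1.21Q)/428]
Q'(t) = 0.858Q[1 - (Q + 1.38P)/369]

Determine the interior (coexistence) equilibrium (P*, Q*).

Setting both brackets to zero gives the nullclines P + 1.21Q = 428 and 1.38P + Q = 369.
Substituting Q = 369 - 1.38P into the first: P(1 - 1.21·1.38) = 428 - 1.21·369.
So P* = -18.5/-0.67 = 27.6, and then Q* = 369 - 1.38·27.6 = 331.

P* ≈ 27.6, Q* ≈ 331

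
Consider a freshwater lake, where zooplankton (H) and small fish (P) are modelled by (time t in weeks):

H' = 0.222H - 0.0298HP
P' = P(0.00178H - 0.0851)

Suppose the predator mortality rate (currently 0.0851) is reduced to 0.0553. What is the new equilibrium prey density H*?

H* ≈ 31.1

At the interior fixed point, setting dP/dt = 0 with P > 0 fixes H* = (predator death rate)/(HP coefficient) — independent of the other coefficients.
With the change, H* = 0.0553/0.00178 = 31.1; it falls from 47.8.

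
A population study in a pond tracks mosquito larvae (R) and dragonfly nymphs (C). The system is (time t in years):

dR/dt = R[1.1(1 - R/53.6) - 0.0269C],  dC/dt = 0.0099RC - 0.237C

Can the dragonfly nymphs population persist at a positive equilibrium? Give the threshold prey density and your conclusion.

Threshold R = 23.9; K > 23.9, so yes, the predator persists.

The predator equation gives dC/dt > 0 only when R > 0.237/0.0099 = 23.9.
Without the predator, R → K = 53.6. Since 53.6 > 23.9, the predator can invade and persist.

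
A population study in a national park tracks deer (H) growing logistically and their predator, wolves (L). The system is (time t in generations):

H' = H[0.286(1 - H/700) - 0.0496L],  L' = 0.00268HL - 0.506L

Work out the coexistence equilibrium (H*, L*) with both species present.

H* ≈ 189, L* ≈ 4.21

From dL/dt = 0 with L > 0: 0.00268H* = 0.506, so H* = 189.
Substitute into dH/dt = 0: 0.286(1 - 189/700) = 0.0496L*.
The bracket is 0.73, giving L* = 0.209/0.0496 = 4.21.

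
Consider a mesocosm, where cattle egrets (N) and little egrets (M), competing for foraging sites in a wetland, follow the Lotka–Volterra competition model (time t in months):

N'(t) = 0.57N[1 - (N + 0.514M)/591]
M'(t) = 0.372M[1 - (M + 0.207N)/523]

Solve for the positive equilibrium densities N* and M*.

Setting both brackets to zero gives the nullclines N + 0.514M = 591 and 0.207N + M = 523.
Substituting M = 523 - 0.207N into the first: N(1 - 0.514·0.207) = 591 - 0.514·523.
So N* = 322/0.894 = 361, and then M* = 523 - 0.207·361 = 448.

N* ≈ 361, M* ≈ 448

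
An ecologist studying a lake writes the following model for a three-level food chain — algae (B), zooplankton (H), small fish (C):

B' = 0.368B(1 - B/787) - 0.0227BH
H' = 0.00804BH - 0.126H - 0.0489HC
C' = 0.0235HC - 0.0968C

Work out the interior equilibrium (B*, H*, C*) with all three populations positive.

B* ≈ 587, H* ≈ 4.12, C* ≈ 93.9

From dC/dt = 0: 0.0235H* = 0.0968, so H* = 4.12.
From dB/dt = 0: 0.368(1 - B*/787) = 0.0227·4.12, giving B* = 787·(1 - 0.254) = 587.
From dH/dt = 0: 0.00804·587 - 0.126 = 0.0489C*, so C* = 4.59/0.0489 = 93.9.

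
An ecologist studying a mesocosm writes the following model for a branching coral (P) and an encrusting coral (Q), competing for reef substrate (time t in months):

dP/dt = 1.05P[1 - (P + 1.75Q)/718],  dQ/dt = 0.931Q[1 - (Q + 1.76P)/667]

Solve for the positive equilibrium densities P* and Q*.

P* ≈ 216, Q* ≈ 287

Setting both brackets to zero gives the nullclines P + 1.75Q = 718 and 1.76P + Q = 667.
Substituting Q = 667 - 1.76P into the first: P(1 - 1.75·1.76) = 718 - 1.75·667.
So P* = -449/-2.08 = 216, and then Q* = 667 - 1.76·216 = 287.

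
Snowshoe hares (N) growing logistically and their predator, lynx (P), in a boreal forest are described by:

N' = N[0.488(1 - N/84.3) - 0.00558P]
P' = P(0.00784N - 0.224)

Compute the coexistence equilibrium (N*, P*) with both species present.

N* ≈ 28.6, P* ≈ 57.8

From dP/dt = 0 with P > 0: 0.00784N* = 0.224, so N* = 28.6.
Substitute into dN/dt = 0: 0.488(1 - 28.6/84.3) = 0.00558P*.
The bracket is 0.661, giving P* = 0.323/0.00558 = 57.8.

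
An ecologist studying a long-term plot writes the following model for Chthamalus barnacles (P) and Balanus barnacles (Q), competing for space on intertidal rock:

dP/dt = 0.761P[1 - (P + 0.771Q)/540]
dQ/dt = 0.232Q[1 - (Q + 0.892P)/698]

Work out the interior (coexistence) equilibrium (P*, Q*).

P* ≈ 5.9, Q* ≈ 693

Setting both brackets to zero gives the nullclines P + 0.771Q = 540 and 0.892P + Q = 698.
Substituting Q = 698 - 0.892P into the first: P(1 - 0.771·0.892) = 540 - 0.771·698.
So P* = 1.84/0.312 = 5.9, and then Q* = 698 - 0.892·5.9 = 693.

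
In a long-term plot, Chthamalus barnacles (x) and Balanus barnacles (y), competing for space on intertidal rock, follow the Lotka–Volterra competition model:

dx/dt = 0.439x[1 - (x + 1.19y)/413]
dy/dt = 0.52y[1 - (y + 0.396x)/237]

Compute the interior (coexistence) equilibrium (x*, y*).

x* ≈ 248, y* ≈ 139

Setting both brackets to zero gives the nullclines x + 1.19y = 413 and 0.396x + y = 237.
Substituting y = 237 - 0.396x into the first: x(1 - 1.19·0.396) = 413 - 1.19·237.
So x* = 131/0.529 = 248, and then y* = 237 - 0.396·248 = 139.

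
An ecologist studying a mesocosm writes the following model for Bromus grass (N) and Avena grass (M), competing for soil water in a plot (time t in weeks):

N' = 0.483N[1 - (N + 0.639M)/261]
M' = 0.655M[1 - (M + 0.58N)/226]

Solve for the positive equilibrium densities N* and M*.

N* ≈ 185, M* ≈ 119

Setting both brackets to zero gives the nullclines N + 0.639M = 261 and 0.58N + M = 226.
Substituting M = 226 - 0.58N into the first: N(1 - 0.639·0.58) = 261 - 0.639·226.
So N* = 117/0.629 = 185, and then M* = 226 - 0.58·185 = 119.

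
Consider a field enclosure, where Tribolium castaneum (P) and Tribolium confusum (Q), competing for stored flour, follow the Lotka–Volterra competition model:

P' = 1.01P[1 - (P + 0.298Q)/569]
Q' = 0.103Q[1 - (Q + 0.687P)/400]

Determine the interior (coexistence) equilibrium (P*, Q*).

P* ≈ 566, Q* ≈ 11.4

Setting both brackets to zero gives the nullclines P + 0.298Q = 569 and 0.687P + Q = 400.
Substituting Q = 400 - 0.687P into the first: P(1 - 0.298·0.687) = 569 - 0.298·400.
So P* = 450/0.795 = 566, and then Q* = 400 - 0.687·566 = 11.4.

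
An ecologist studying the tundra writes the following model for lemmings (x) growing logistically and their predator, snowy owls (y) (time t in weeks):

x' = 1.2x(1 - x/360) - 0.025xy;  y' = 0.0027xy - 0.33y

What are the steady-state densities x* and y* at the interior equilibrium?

x* ≈ 122, y* ≈ 31.7

From dy/dt = 0 with y > 0: 0.0027x* = 0.33, so x* = 122.
Substitute into dx/dt = 0: 1.2(1 - 122/360) = 0.025y*.
The bracket is 0.66, giving y* = 0.793/0.025 = 31.7.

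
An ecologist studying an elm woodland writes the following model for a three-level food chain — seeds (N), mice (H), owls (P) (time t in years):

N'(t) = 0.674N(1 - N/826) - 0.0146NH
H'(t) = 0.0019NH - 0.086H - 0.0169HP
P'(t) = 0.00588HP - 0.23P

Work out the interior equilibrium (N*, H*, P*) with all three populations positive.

N* ≈ 126, H* ≈ 39.1, P* ≈ 9.09

From dP/dt = 0: 0.00588H* = 0.23, so H* = 39.1.
From dN/dt = 0: 0.674(1 - N*/826) = 0.0146·39.1, giving N* = 826·(1 - 0.847) = 126.
From dH/dt = 0: 0.0019·126 - 0.086 = 0.0169P*, so P* = 0.154/0.0169 = 9.09.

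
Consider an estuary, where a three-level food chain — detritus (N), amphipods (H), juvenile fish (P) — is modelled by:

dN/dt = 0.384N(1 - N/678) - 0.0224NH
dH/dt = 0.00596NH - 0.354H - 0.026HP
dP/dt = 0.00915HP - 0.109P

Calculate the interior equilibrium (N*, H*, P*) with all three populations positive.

From dP/dt = 0: 0.00915H* = 0.109, so H* = 11.9.
From dN/dt = 0: 0.384(1 - N*/678) = 0.0224·11.9, giving N* = 678·(1 - 0.695) = 207.
From dH/dt = 0: 0.00596·207 - 0.354 = 0.026P*, so P* = 0.879/0.026 = 33.8.

N* ≈ 207, H* ≈ 11.9, P* ≈ 33.8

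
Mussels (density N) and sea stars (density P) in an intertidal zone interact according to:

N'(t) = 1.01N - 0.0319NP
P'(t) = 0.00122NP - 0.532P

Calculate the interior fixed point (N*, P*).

N* ≈ 436, P* ≈ 31.7

Set dP/dt = 0 with P > 0: 0.00122N - 0.532 = 0, so N* = 0.532/0.00122 = 436.
Set dN/dt = 0 with N > 0: 1.01 - 0.0319P = 0, so P* = 1.01/0.0319 = 31.7.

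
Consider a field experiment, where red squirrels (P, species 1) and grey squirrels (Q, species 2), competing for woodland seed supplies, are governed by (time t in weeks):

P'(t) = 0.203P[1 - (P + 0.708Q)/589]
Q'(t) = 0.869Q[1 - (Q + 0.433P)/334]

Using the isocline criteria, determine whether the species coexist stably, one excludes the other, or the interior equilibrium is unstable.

stable coexistence

Compare the nullcline intercepts: K1/α12 = 589/0.708 = 832 > K2 = 334; K2/α21 = 334/0.433 = 771 > K1 = 589.
Since both inequalities hold, each species can invade when rare, so the interior equilibrium is stable.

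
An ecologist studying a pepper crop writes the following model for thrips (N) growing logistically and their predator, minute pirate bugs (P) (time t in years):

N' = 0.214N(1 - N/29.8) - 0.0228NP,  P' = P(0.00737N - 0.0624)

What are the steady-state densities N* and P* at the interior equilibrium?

N* ≈ 8.47, P* ≈ 6.72

From dP/dt = 0 with P > 0: 0.00737N* = 0.0624, so N* = 8.47.
Substitute into dN/dt = 0: 0.214(1 - 8.47/29.8) = 0.0228P*.
The bracket is 0.716, giving P* = 0.153/0.0228 = 6.72.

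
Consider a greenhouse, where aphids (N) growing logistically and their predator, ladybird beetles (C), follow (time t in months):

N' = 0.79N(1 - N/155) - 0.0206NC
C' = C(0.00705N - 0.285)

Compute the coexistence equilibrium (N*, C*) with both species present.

From dC/dt = 0 with C > 0: 0.00705N* = 0.285, so N* = 40.4.
Substitute into dN/dt = 0: 0.79(1 - 40.4/155) = 0.0206C*.
The bracket is 0.739, giving C* = 0.584/0.0206 = 28.3.

N* ≈ 40.4, C* ≈ 28.3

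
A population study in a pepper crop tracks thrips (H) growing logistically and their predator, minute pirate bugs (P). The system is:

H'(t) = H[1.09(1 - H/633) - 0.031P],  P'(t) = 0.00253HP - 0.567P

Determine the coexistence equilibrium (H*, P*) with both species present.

H* ≈ 224, P* ≈ 22.7

From dP/dt = 0 with P > 0: 0.00253H* = 0.567, so H* = 224.
Substitute into dH/dt = 0: 1.09(1 - 224/633) = 0.031P*.
The bracket is 0.646, giving P* = 0.704/0.031 = 22.7.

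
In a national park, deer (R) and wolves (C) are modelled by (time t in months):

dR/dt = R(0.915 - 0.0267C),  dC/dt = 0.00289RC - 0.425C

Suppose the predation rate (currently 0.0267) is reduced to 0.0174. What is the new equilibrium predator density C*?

C* ≈ 52.6

At the interior fixed point, setting dR/dt = 0 with R > 0 fixes C* = (prey growth rate)/(RC coefficient) — independent of the other coefficients.
With the change, C* = 0.915/0.0174 = 52.6; it rises from 34.3.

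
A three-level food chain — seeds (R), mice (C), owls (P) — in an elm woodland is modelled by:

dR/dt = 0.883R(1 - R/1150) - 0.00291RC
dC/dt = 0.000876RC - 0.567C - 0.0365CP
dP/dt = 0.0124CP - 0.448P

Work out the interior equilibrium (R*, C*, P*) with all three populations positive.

From dP/dt = 0: 0.0124C* = 0.448, so C* = 36.1.
From dR/dt = 0: 0.883(1 - R*/1150) = 0.00291·36.1, giving R* = 1150·(1 - 0.119) = 1010.
From dC/dt = 0: 0.000876·1010 - 0.567 = 0.0365P*, so P* = 0.32/0.0365 = 8.78.

R* ≈ 1010, C* ≈ 36.1, P* ≈ 8.78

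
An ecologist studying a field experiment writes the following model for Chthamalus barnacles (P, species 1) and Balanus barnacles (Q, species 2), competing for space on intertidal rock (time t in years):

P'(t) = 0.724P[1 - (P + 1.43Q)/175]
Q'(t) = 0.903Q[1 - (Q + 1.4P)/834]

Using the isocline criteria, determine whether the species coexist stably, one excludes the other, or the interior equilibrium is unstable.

species 2 excludes species 1

Compare the nullcline intercepts: K1/α12 = 175/1.43 = 122 < K2 = 834; K2/α21 = 834/1.4 = 596 > K1 = 175.
Since the inequalities point opposite ways, species 2 can invade but species 1 cannot.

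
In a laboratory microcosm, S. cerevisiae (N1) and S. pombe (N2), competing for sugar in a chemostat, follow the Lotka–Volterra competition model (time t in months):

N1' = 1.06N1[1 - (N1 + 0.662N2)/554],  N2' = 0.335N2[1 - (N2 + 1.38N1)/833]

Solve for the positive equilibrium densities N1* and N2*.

Setting both brackets to zero gives the nullclines N1 + 0.662N2 = 554 and 1.38N1 + N2 = 833.
Substituting N2 = 833 - 1.38N1 into the first: N1(1 - 0.662·1.38) = 554 - 0.662·833.
So N1* = 2.55/0.0864 = 29.5, and then N2* = 833 - 1.38·29.5 = 792.

N1* ≈ 29.5, N2* ≈ 792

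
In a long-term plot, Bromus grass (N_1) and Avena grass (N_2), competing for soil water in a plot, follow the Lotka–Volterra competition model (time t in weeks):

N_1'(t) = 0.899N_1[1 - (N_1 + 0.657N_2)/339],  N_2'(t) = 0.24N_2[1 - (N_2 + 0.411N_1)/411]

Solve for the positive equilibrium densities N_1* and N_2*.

N_1* ≈ 94.5, N_2* ≈ 372

Setting both brackets to zero gives the nullclines N_1 + 0.657N_2 = 339 and 0.411N_1 + N_2 = 411.
Substituting N_2 = 411 - 0.411N_1 into the first: N_1(1 - 0.657·0.411) = 339 - 0.657·411.
So N_1* = 69/0.73 = 94.5, and then N_2* = 411 - 0.411·94.5 = 372.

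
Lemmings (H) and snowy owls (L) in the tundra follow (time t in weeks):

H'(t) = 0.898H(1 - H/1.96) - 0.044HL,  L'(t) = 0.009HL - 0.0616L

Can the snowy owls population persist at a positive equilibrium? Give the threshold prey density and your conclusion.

Threshold H = 6.84; K < 6.84, so no, the predator goes extinct.

The predator equation gives dL/dt > 0 only when H > 0.0616/0.009 = 6.84.
Without the predator, H → K = 1.96. Since 1.96 < 6.84, the predator cannot invade.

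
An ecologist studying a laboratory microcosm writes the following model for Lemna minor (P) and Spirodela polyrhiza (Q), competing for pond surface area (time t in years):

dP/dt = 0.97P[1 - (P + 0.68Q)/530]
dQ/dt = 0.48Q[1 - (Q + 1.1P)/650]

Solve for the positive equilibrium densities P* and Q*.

P* ≈ 349, Q* ≈ 266

Setting both brackets to zero gives the nullclines P + 0.68Q = 530 and 1.1P + Q = 650.
Substituting Q = 650 - 1.1P into the first: P(1 - 0.68·1.1) = 530 - 0.68·650.
So P* = 88/0.252 = 349, and then Q* = 650 - 1.1·349 = 266.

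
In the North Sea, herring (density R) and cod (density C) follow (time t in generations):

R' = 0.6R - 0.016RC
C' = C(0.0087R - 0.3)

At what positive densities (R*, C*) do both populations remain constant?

Set dC/dt = 0 with C > 0: 0.0087R - 0.3 = 0, so R* = 0.3/0.0087 = 34.5.
Set dR/dt = 0 with R > 0: 0.6 - 0.016C = 0, so C* = 0.6/0.016 = 37.5.

R* ≈ 34.5, C* ≈ 37.5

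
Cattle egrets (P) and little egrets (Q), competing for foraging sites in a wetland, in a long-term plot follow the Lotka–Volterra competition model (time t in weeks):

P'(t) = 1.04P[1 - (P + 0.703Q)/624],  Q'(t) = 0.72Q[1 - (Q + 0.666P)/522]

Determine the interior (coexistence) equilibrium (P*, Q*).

P* ≈ 483, Q* ≈ 200

Setting both brackets to zero gives the nullclines P + 0.703Q = 624 and 0.666P + Q = 522.
Substituting Q = 522 - 0.666P into the first: P(1 - 0.703·0.666) = 624 - 0.703·522.
So P* = 257/0.532 = 483, and then Q* = 522 - 0.666·483 = 200.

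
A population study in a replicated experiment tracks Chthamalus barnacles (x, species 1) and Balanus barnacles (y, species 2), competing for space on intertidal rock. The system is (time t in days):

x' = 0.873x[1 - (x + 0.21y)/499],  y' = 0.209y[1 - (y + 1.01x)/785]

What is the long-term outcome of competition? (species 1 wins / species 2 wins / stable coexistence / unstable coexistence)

Compare the nullcline intercepts: K1/α12 = 499/0.21 = 2380 > K2 = 785; K2/α21 = 785/1.01 = 777 > K1 = 499.
Since both inequalities hold, each species can invade when rare, so the interior equilibrium is stable.

stable coexistence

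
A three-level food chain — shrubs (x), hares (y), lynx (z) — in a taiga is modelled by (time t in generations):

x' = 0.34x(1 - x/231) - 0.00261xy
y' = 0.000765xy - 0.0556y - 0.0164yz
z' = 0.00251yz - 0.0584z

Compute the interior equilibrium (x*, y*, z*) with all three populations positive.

x* ≈ 190, y* ≈ 23.3, z* ≈ 5.46

From dz/dt = 0: 0.00251y* = 0.0584, so y* = 23.3.
From dx/dt = 0: 0.34(1 - x*/231) = 0.00261·23.3, giving x* = 231·(1 - 0.179) = 190.
From dy/dt = 0: 0.000765·190 - 0.0556 = 0.0164z*, so z* = 0.0896/0.0164 = 5.46.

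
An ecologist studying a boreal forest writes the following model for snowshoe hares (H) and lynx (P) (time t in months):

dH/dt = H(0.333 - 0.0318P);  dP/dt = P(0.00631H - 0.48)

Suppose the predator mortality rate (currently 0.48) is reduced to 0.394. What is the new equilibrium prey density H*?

H* ≈ 62.4

At the interior fixed point, setting dP/dt = 0 with P > 0 fixes H* = (predator death rate)/(HP coefficient) — independent of the other coefficients.
With the change, H* = 0.394/0.00631 = 62.4; it falls from 76.1.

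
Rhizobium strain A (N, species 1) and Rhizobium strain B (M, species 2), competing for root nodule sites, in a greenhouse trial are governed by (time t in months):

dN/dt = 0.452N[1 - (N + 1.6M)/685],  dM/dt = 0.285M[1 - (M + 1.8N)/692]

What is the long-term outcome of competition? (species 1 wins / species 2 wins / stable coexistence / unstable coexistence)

Compare the nullcline intercepts: K1/α12 = 685/1.6 = 428 < K2 = 692; K2/α21 = 692/1.8 = 384 < K1 = 685.
Since both are reversed, neither can invade when rare; the interior point is a saddle.

unstable coexistence (outcome depends on initial conditions)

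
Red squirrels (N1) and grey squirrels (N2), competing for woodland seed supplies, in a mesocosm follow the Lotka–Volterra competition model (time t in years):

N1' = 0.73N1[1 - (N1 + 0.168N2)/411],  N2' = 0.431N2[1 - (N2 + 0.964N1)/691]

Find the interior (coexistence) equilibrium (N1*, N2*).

N1* ≈ 352, N2* ≈ 352

Setting both brackets to zero gives the nullclines N1 + 0.168N2 = 411 and 0.964N1 + N2 = 691.
Substituting N2 = 691 - 0.964N1 into the first: N1(1 - 0.168·0.964) = 411 - 0.168·691.
So N1* = 295/0.838 = 352, and then N2* = 691 - 0.964·352 = 352.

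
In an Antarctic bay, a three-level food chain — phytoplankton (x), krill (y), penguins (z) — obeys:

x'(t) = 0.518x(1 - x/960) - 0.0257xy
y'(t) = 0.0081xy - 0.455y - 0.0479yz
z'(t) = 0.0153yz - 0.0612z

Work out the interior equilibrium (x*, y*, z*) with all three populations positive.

x* ≈ 769, y* ≈ 4, z* ≈ 121

From dz/dt = 0: 0.0153y* = 0.0612, so y* = 4.
From dx/dt = 0: 0.518(1 - x*/960) = 0.0257·4, giving x* = 960·(1 - 0.198) = 769.
From dy/dt = 0: 0.0081·769 - 0.455 = 0.0479z*, so z* = 5.78/0.0479 = 121.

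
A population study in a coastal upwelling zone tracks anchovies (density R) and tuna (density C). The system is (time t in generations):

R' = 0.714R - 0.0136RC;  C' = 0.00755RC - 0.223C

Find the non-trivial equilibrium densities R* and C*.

Set dC/dt = 0 with C > 0: 0.00755R - 0.223 = 0, so R* = 0.223/0.00755 = 29.5.
Set dR/dt = 0 with R > 0: 0.714 - 0.0136C = 0, so C* = 0.714/0.0136 = 52.5.

R* ≈ 29.5, C* ≈ 52.5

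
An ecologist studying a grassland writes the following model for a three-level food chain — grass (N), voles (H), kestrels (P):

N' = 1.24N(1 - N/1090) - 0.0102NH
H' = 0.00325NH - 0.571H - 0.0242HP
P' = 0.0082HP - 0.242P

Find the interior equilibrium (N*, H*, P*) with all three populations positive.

From dP/dt = 0: 0.0082H* = 0.242, so H* = 29.5.
From dN/dt = 0: 1.24(1 - N*/1090) = 0.0102·29.5, giving N* = 1090·(1 - 0.243) = 825.
From dH/dt = 0: 0.00325·825 - 0.571 = 0.0242P*, so P* = 2.11/0.0242 = 87.3.

N* ≈ 825, H* ≈ 29.5, P* ≈ 87.3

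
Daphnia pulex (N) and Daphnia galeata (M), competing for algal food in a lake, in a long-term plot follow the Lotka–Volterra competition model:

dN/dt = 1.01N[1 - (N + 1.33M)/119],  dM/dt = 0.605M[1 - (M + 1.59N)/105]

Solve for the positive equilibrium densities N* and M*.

Setting both brackets to zero gives the nullclines N + 1.33M = 119 and 1.59N + M = 105.
Substituting M = 105 - 1.59N into the first: N(1 - 1.33·1.59) = 119 - 1.33·105.
So N* = -20.7/-1.11 = 18.5, and then M* = 105 - 1.59·18.5 = 75.5.

N* ≈ 18.5, M* ≈ 75.5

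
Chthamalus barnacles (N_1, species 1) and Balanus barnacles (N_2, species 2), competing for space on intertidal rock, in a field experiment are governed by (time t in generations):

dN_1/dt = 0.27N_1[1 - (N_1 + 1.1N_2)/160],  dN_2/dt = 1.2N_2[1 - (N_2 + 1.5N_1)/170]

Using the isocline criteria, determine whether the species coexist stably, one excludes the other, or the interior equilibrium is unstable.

unstable coexistence (outcome depends on initial conditions)

Compare the nullcline intercepts: K1/α12 = 160/1.1 = 145 < K2 = 170; K2/α21 = 170/1.5 = 113 < K1 = 160.
Since both are reversed, neither can invade when rare; the interior point is a saddle.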